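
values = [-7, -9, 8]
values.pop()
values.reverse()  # [-9, -7]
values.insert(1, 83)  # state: [-9, 83, -7]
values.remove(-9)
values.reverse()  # [-7, 83]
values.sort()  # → [-7, 83]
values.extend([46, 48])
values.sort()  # [-7, 46, 48, 83]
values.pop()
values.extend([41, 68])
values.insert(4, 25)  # [-7, 46, 48, 41, 25, 68]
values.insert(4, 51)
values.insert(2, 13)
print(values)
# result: [-7, 46, 13, 48, 41, 51, 25, 68]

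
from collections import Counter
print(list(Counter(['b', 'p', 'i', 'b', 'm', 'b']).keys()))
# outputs ['b', 'p', 'i', 'm']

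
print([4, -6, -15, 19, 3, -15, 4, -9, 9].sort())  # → None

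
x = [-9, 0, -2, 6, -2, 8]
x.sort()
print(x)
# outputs [-9, -2, -2, 0, 6, 8]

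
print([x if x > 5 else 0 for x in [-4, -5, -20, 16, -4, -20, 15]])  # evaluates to [0, 0, 0, 16, 0, 0, 15]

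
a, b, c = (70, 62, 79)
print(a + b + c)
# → 211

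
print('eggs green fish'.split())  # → ['eggs', 'green', 'fish']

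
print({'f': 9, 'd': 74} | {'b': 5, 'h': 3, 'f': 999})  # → {'f': 999, 'd': 74, 'b': 5, 'h': 3}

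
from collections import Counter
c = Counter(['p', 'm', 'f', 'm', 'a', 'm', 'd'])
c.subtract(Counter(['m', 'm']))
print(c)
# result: Counter({'p': 1, 'm': 1, 'f': 1, 'a': 1, 'd': 1})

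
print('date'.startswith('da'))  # True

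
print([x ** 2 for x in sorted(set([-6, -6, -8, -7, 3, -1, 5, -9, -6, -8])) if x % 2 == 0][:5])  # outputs [64, 36]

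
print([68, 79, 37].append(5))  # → None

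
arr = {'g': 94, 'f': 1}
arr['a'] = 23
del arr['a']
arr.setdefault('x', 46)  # 46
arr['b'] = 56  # {'g': 94, 'f': 1, 'x': 46, 'b': 56}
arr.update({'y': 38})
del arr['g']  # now {'f': 1, 'x': 46, 'b': 56, 'y': 38}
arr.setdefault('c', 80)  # 80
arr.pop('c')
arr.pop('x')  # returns 46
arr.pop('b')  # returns 56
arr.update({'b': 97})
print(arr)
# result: {'f': 1, 'y': 38, 'b': 97}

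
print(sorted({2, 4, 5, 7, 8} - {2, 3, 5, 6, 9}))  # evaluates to [4, 7, 8]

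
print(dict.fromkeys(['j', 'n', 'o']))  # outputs {'j': None, 'n': None, 'o': None}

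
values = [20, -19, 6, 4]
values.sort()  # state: [-19, 4, 6, 20]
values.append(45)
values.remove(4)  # [-19, 6, 20, 45]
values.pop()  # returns 45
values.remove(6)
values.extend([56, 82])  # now [-19, 20, 56, 82]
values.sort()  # [-19, 20, 56, 82]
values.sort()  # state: [-19, 20, 56, 82]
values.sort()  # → [-19, 20, 56, 82]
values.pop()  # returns 82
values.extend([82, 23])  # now [-19, 20, 56, 82, 23]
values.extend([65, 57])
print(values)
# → [-19, 20, 56, 82, 23, 65, 57]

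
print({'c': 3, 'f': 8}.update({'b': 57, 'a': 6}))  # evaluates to None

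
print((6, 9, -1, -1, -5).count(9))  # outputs 1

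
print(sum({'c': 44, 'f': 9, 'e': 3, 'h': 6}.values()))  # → 62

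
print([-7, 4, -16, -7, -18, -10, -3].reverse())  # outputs None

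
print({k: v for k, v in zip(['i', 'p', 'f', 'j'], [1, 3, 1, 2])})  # {'i': 1, 'p': 3, 'f': 1, 'j': 2}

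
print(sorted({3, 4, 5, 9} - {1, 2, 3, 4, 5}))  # [9]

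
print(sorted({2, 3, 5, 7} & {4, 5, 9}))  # [5]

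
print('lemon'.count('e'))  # 1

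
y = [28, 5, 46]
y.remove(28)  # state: [5, 46]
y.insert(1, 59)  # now [5, 59, 46]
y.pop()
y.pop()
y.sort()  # [5]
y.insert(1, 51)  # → [5, 51]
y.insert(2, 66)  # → [5, 51, 66]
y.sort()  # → [5, 51, 66]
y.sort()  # [5, 51, 66]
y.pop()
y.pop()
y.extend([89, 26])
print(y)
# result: [5, 89, 26]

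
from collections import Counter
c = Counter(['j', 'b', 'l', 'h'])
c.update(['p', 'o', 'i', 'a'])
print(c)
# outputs Counter({'j': 1, 'b': 1, 'l': 1, 'h': 1, 'p': 1, 'o': 1, 'i': 1, 'a': 1})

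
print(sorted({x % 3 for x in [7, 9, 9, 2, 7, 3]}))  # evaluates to [0, 1, 2]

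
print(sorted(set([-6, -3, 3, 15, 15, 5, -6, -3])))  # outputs [-6, -3, 3, 5, 15]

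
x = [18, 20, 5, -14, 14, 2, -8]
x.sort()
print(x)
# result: [-14, -8, 2, 5, 14, 18, 20]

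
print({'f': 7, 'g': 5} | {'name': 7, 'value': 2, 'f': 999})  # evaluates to {'f': 999, 'g': 5, 'name': 7, 'value': 2}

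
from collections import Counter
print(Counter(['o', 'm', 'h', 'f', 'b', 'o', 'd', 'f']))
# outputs Counter({'o': 2, 'f': 2, 'm': 1, 'h': 1, 'b': 1, 'd': 1})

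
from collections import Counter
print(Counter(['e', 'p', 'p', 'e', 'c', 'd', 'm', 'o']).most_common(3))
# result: [('e', 2), ('p', 2), ('c', 1)]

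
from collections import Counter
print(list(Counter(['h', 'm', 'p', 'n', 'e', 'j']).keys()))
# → ['h', 'm', 'p', 'n', 'e', 'j']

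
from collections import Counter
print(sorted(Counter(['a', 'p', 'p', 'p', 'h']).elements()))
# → ['a', 'h', 'p', 'p', 'p']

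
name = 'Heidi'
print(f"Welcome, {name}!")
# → Welcome, Heidi!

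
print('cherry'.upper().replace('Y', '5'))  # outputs CHERR5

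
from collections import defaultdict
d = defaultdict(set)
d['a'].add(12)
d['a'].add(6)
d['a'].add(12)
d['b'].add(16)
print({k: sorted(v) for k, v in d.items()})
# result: {'a': [6, 12], 'b': [16]}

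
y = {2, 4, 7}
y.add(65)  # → {2, 4, 7, 65}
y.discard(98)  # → {2, 4, 7, 65}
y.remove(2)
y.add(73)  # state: {4, 7, 65, 73}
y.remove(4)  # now {7, 65, 73}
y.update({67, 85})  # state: {7, 65, 67, 73, 85}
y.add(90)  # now {7, 65, 67, 73, 85, 90}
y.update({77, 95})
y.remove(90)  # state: {7, 65, 67, 73, 77, 85, 95}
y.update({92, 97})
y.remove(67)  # {7, 65, 73, 77, 85, 92, 95, 97}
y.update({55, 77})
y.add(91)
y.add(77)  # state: {7, 55, 65, 73, 77, 85, 91, 92, 95, 97}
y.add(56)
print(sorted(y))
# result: [7, 55, 56, 65, 73, 77, 85, 91, 92, 95, 97]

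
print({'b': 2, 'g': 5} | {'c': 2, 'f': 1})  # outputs {'b': 2, 'g': 5, 'c': 2, 'f': 1}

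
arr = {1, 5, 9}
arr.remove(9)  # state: {1, 5}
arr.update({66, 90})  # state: {1, 5, 66, 90}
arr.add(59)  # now {1, 5, 59, 66, 90}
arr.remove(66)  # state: {1, 5, 59, 90}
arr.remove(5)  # {1, 59, 90}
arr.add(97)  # {1, 59, 90, 97}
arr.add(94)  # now {1, 59, 90, 94, 97}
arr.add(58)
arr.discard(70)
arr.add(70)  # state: {1, 58, 59, 70, 90, 94, 97}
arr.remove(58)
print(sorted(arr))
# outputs [1, 59, 70, 90, 94, 97]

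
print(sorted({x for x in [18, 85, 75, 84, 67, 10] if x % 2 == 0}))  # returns [10, 18, 84]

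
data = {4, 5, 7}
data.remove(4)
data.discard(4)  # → {5, 7}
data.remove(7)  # {5}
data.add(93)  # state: {5, 93}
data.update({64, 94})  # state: {5, 64, 93, 94}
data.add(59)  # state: {5, 59, 64, 93, 94}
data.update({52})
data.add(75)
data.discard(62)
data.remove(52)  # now {5, 59, 64, 75, 93, 94}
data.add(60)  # {5, 59, 60, 64, 75, 93, 94}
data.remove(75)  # {5, 59, 60, 64, 93, 94}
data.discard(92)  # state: {5, 59, 60, 64, 93, 94}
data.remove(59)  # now {5, 60, 64, 93, 94}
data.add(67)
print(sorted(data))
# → [5, 60, 64, 67, 93, 94]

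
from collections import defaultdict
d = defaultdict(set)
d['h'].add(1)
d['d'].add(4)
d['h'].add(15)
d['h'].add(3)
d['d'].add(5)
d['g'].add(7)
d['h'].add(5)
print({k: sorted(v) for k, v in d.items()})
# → {'h': [1, 3, 5, 15], 'd': [4, 5], 'g': [7]}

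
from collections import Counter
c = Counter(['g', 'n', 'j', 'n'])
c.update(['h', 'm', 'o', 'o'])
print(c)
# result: Counter({'n': 2, 'o': 2, 'g': 1, 'j': 1, 'h': 1, 'm': 1})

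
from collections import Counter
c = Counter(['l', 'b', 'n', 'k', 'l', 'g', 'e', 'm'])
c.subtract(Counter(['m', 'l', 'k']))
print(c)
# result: Counter({'l': 1, 'b': 1, 'n': 1, 'g': 1, 'e': 1, 'k': 0, 'm': 0})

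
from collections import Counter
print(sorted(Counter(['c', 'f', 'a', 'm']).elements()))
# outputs ['a', 'c', 'f', 'm']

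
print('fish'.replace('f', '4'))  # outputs 4ish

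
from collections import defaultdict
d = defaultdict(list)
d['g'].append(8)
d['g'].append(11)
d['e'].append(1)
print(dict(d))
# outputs {'g': [8, 11], 'e': [1]}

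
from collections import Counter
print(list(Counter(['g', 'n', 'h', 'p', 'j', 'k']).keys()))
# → ['g', 'n', 'h', 'p', 'j', 'k']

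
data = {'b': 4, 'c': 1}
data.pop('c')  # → 1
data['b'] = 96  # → {'b': 96}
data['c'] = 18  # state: {'b': 96, 'c': 18}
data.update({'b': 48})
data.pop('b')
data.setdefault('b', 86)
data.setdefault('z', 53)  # 53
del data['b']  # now {'c': 18, 'z': 53}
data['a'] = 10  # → {'c': 18, 'z': 53, 'a': 10}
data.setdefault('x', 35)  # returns 35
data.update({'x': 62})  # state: {'c': 18, 'z': 53, 'a': 10, 'x': 62}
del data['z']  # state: {'c': 18, 'a': 10, 'x': 62}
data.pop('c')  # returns 18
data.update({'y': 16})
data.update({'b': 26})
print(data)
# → {'a': 10, 'x': 62, 'y': 16, 'b': 26}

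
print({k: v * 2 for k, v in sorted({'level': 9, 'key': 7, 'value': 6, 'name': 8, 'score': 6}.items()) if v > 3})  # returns {'key': 14, 'level': 18, 'name': 16, 'score': 12, 'value': 12}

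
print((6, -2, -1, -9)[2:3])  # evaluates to (-1,)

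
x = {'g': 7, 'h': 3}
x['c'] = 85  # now {'g': 7, 'h': 3, 'c': 85}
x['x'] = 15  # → {'g': 7, 'h': 3, 'c': 85, 'x': 15}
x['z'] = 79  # {'g': 7, 'h': 3, 'c': 85, 'x': 15, 'z': 79}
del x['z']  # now {'g': 7, 'h': 3, 'c': 85, 'x': 15}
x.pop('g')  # 7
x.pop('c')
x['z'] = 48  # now {'h': 3, 'x': 15, 'z': 48}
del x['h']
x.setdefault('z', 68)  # 48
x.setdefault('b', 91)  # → 91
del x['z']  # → {'x': 15, 'b': 91}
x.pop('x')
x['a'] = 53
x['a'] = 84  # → {'b': 91, 'a': 84}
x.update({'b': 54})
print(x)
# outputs {'b': 54, 'a': 84}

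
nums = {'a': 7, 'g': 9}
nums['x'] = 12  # {'a': 7, 'g': 9, 'x': 12}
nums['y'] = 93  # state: {'a': 7, 'g': 9, 'x': 12, 'y': 93}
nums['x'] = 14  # {'a': 7, 'g': 9, 'x': 14, 'y': 93}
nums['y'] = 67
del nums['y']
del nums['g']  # {'a': 7, 'x': 14}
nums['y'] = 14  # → {'a': 7, 'x': 14, 'y': 14}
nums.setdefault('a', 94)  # 7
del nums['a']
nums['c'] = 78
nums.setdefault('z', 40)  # 40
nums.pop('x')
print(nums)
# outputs {'y': 14, 'c': 78, 'z': 40}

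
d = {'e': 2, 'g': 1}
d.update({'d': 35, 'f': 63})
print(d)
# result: {'e': 2, 'g': 1, 'd': 35, 'f': 63}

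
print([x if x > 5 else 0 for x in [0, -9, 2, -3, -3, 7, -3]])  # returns [0, 0, 0, 0, 0, 7, 0]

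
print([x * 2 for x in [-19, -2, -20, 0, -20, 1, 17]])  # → [-38, -4, -40, 0, -40, 2, 34]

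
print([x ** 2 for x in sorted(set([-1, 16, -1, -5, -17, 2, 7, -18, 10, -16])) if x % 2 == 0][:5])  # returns [324, 256, 4, 100, 256]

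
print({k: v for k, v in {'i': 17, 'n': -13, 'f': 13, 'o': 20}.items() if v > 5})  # {'i': 17, 'f': 13, 'o': 20}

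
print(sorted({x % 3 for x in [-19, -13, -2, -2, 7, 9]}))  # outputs [0, 1, 2]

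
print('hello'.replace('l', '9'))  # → he99o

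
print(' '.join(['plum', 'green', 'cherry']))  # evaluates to plum green cherry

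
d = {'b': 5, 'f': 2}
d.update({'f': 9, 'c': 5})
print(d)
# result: {'b': 5, 'f': 9, 'c': 5}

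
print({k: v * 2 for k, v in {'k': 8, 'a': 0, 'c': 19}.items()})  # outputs {'k': 16, 'a': 0, 'c': 38}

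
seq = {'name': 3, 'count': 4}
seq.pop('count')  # 4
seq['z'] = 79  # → {'name': 3, 'z': 79}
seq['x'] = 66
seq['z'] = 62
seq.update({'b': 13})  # {'name': 3, 'z': 62, 'x': 66, 'b': 13}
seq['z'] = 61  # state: {'name': 3, 'z': 61, 'x': 66, 'b': 13}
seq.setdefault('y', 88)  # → 88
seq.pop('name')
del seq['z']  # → {'x': 66, 'b': 13, 'y': 88}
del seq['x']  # {'b': 13, 'y': 88}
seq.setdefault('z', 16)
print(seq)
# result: {'b': 13, 'y': 88, 'z': 16}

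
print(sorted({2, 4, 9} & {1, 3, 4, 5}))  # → [4]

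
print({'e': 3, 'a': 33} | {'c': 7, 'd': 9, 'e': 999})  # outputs {'e': 999, 'a': 33, 'c': 7, 'd': 9}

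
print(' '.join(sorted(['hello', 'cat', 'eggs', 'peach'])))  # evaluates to cat eggs hello peach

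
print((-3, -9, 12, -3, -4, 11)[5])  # 11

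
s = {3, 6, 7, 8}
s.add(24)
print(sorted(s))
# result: [3, 6, 7, 8, 24]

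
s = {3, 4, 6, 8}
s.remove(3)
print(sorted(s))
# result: [4, 6, 8]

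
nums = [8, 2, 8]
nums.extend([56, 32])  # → [8, 2, 8, 56, 32]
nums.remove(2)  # [8, 8, 56, 32]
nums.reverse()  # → [32, 56, 8, 8]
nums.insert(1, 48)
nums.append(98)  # [32, 48, 56, 8, 8, 98]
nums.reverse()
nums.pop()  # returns 32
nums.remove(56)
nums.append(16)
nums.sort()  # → [8, 8, 16, 48, 98]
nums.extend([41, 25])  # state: [8, 8, 16, 48, 98, 41, 25]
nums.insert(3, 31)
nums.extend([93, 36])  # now [8, 8, 16, 31, 48, 98, 41, 25, 93, 36]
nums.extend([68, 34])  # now [8, 8, 16, 31, 48, 98, 41, 25, 93, 36, 68, 34]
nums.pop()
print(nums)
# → [8, 8, 16, 31, 48, 98, 41, 25, 93, 36, 68]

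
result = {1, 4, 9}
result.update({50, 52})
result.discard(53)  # {1, 4, 9, 50, 52}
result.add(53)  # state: {1, 4, 9, 50, 52, 53}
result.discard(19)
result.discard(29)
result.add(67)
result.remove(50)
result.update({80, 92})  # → {1, 4, 9, 52, 53, 67, 80, 92}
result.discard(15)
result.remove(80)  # {1, 4, 9, 52, 53, 67, 92}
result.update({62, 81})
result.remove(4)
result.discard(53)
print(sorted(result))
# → [1, 9, 52, 62, 67, 81, 92]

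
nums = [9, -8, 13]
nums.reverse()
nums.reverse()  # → [9, -8, 13]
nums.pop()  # 13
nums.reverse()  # [-8, 9]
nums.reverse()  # [9, -8]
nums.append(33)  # [9, -8, 33]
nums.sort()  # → [-8, 9, 33]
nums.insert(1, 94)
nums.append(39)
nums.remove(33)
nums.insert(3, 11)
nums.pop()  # 39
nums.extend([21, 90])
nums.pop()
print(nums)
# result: [-8, 94, 9, 11, 21]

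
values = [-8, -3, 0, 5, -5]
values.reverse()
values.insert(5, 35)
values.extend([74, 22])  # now [-5, 5, 0, -3, -8, 35, 74, 22]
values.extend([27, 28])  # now [-5, 5, 0, -3, -8, 35, 74, 22, 27, 28]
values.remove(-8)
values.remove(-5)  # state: [5, 0, -3, 35, 74, 22, 27, 28]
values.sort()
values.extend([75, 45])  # [-3, 0, 5, 22, 27, 28, 35, 74, 75, 45]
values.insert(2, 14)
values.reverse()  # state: [45, 75, 74, 35, 28, 27, 22, 5, 14, 0, -3]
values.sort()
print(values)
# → [-3, 0, 5, 14, 22, 27, 28, 35, 45, 74, 75]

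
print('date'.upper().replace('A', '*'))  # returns D*TE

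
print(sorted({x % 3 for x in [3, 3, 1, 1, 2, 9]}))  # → [0, 1, 2]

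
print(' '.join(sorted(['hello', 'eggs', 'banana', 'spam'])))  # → banana eggs hello spam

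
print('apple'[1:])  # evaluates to pple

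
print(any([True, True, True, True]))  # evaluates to True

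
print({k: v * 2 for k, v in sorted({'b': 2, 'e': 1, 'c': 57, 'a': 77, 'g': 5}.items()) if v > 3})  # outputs {'a': 154, 'c': 114, 'g': 10}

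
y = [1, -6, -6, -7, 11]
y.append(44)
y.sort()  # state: [-7, -6, -6, 1, 11, 44]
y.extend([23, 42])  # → [-7, -6, -6, 1, 11, 44, 23, 42]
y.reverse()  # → [42, 23, 44, 11, 1, -6, -6, -7]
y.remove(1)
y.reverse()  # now [-7, -6, -6, 11, 44, 23, 42]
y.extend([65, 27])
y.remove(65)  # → [-7, -6, -6, 11, 44, 23, 42, 27]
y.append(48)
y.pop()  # 48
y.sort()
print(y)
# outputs [-7, -6, -6, 11, 23, 27, 42, 44]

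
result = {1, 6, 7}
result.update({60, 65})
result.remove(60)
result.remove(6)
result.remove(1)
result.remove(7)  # {65}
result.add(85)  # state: {65, 85}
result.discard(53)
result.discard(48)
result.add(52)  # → {52, 65, 85}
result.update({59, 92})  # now {52, 59, 65, 85, 92}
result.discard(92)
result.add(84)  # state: {52, 59, 65, 84, 85}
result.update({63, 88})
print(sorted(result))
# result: [52, 59, 63, 65, 84, 85, 88]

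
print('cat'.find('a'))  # 1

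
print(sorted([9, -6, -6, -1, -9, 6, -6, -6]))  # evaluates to [-9, -6, -6, -6, -6, -1, 6, 9]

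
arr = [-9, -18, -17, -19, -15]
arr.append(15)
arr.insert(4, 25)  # [-9, -18, -17, -19, 25, -15, 15]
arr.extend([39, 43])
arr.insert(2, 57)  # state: [-9, -18, 57, -17, -19, 25, -15, 15, 39, 43]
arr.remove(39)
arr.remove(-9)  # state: [-18, 57, -17, -19, 25, -15, 15, 43]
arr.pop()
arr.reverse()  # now [15, -15, 25, -19, -17, 57, -18]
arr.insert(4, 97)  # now [15, -15, 25, -19, 97, -17, 57, -18]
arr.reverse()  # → [-18, 57, -17, 97, -19, 25, -15, 15]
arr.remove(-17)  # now [-18, 57, 97, -19, 25, -15, 15]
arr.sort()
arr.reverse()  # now [97, 57, 25, 15, -15, -18, -19]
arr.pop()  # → -19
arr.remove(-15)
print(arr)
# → [97, 57, 25, 15, -18]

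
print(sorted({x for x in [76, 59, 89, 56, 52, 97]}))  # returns [52, 56, 59, 76, 89, 97]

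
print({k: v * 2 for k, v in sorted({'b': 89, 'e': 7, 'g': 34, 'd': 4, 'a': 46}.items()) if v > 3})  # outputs {'a': 92, 'b': 178, 'd': 8, 'e': 14, 'g': 68}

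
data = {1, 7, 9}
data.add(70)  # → {1, 7, 9, 70}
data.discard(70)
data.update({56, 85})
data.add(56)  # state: {1, 7, 9, 56, 85}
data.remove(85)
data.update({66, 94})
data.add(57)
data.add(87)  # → {1, 7, 9, 56, 57, 66, 87, 94}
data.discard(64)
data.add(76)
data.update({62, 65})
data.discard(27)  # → {1, 7, 9, 56, 57, 62, 65, 66, 76, 87, 94}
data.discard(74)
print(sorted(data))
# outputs [1, 7, 9, 56, 57, 62, 65, 66, 76, 87, 94]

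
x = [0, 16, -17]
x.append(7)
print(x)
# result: [0, 16, -17, 7]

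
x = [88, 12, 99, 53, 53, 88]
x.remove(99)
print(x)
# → [88, 12, 53, 53, 88]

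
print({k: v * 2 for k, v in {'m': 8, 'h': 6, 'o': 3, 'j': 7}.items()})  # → {'m': 16, 'h': 12, 'o': 6, 'j': 14}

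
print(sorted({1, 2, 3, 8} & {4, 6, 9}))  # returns []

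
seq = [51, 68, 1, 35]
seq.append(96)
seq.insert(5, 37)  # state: [51, 68, 1, 35, 96, 37]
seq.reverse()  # [37, 96, 35, 1, 68, 51]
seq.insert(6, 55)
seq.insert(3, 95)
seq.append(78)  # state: [37, 96, 35, 95, 1, 68, 51, 55, 78]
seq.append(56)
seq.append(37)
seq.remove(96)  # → [37, 35, 95, 1, 68, 51, 55, 78, 56, 37]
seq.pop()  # 37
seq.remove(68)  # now [37, 35, 95, 1, 51, 55, 78, 56]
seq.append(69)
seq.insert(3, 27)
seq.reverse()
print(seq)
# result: [69, 56, 78, 55, 51, 1, 27, 95, 35, 37]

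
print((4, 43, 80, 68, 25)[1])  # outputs 43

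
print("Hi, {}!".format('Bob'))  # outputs Hi, Bob!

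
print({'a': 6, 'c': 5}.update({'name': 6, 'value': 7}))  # None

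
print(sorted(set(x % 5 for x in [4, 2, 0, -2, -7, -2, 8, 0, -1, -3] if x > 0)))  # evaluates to [2, 3, 4]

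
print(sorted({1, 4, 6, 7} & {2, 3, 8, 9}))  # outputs []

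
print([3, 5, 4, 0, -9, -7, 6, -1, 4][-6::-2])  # [0, 5]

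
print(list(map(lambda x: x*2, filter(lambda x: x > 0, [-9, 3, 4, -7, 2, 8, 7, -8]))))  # [6, 8, 4, 16, 14]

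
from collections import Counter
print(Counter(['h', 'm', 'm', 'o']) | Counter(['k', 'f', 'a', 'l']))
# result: Counter({'m': 2, 'h': 1, 'o': 1, 'k': 1, 'f': 1, 'a': 1, 'l': 1})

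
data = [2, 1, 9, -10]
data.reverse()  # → [-10, 9, 1, 2]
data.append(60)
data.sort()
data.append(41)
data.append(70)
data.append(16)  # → [-10, 1, 2, 9, 60, 41, 70, 16]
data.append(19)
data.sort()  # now [-10, 1, 2, 9, 16, 19, 41, 60, 70]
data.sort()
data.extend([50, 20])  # [-10, 1, 2, 9, 16, 19, 41, 60, 70, 50, 20]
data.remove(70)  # [-10, 1, 2, 9, 16, 19, 41, 60, 50, 20]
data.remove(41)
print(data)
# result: [-10, 1, 2, 9, 16, 19, 60, 50, 20]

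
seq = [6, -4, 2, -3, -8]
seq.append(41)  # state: [6, -4, 2, -3, -8, 41]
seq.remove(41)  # [6, -4, 2, -3, -8]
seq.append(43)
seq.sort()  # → [-8, -4, -3, 2, 6, 43]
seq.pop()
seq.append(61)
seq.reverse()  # [61, 6, 2, -3, -4, -8]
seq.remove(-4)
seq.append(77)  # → [61, 6, 2, -3, -8, 77]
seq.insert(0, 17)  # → [17, 61, 6, 2, -3, -8, 77]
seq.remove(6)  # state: [17, 61, 2, -3, -8, 77]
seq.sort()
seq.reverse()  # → [77, 61, 17, 2, -3, -8]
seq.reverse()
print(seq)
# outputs [-8, -3, 2, 17, 61, 77]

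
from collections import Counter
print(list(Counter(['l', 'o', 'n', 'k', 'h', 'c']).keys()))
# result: ['l', 'o', 'n', 'k', 'h', 'c']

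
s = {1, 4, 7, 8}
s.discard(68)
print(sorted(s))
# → [1, 4, 7, 8]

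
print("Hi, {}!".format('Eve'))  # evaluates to Hi, Eve!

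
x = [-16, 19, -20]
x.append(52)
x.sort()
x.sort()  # [-20, -16, 19, 52]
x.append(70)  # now [-20, -16, 19, 52, 70]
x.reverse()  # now [70, 52, 19, -16, -20]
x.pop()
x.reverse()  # [-16, 19, 52, 70]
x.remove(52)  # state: [-16, 19, 70]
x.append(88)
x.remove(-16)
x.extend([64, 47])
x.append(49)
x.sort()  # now [19, 47, 49, 64, 70, 88]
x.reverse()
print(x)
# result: [88, 70, 64, 49, 47, 19]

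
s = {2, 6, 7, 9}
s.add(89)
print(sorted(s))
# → [2, 6, 7, 9, 89]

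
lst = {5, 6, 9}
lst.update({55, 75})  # {5, 6, 9, 55, 75}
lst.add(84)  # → {5, 6, 9, 55, 75, 84}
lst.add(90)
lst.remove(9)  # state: {5, 6, 55, 75, 84, 90}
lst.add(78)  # {5, 6, 55, 75, 78, 84, 90}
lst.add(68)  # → {5, 6, 55, 68, 75, 78, 84, 90}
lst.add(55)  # {5, 6, 55, 68, 75, 78, 84, 90}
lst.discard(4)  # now {5, 6, 55, 68, 75, 78, 84, 90}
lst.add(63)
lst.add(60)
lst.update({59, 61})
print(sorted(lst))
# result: [5, 6, 55, 59, 60, 61, 63, 68, 75, 78, 84, 90]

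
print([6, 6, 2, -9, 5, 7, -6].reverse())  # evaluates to None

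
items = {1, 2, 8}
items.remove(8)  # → {1, 2}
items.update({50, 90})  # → {1, 2, 50, 90}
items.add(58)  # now {1, 2, 50, 58, 90}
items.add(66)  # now {1, 2, 50, 58, 66, 90}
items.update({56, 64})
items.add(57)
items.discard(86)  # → {1, 2, 50, 56, 57, 58, 64, 66, 90}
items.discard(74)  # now {1, 2, 50, 56, 57, 58, 64, 66, 90}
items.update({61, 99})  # {1, 2, 50, 56, 57, 58, 61, 64, 66, 90, 99}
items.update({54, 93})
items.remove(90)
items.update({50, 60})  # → {1, 2, 50, 54, 56, 57, 58, 60, 61, 64, 66, 93, 99}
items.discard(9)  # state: {1, 2, 50, 54, 56, 57, 58, 60, 61, 64, 66, 93, 99}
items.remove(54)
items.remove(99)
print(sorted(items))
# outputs [1, 2, 50, 56, 57, 58, 60, 61, 64, 66, 93]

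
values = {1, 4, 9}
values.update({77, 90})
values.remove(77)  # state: {1, 4, 9, 90}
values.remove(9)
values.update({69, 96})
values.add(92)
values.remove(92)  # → {1, 4, 69, 90, 96}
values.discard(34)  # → {1, 4, 69, 90, 96}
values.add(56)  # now {1, 4, 56, 69, 90, 96}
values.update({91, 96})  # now {1, 4, 56, 69, 90, 91, 96}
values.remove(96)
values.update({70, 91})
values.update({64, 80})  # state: {1, 4, 56, 64, 69, 70, 80, 90, 91}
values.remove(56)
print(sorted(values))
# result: [1, 4, 64, 69, 70, 80, 90, 91]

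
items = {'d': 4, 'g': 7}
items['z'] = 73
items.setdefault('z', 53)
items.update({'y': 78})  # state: {'d': 4, 'g': 7, 'z': 73, 'y': 78}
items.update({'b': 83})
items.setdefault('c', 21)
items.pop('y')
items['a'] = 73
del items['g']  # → {'d': 4, 'z': 73, 'b': 83, 'c': 21, 'a': 73}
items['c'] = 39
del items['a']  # {'d': 4, 'z': 73, 'b': 83, 'c': 39}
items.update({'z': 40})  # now {'d': 4, 'z': 40, 'b': 83, 'c': 39}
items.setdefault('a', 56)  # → 56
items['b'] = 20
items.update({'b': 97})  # {'d': 4, 'z': 40, 'b': 97, 'c': 39, 'a': 56}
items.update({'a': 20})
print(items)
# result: {'d': 4, 'z': 40, 'b': 97, 'c': 39, 'a': 20}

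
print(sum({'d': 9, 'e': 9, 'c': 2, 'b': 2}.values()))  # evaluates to 22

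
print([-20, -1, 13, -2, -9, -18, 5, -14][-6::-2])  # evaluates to [13, -20]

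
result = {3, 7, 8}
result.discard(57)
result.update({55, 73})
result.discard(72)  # {3, 7, 8, 55, 73}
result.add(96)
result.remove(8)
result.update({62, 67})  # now {3, 7, 55, 62, 67, 73, 96}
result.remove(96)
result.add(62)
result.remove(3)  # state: {7, 55, 62, 67, 73}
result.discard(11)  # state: {7, 55, 62, 67, 73}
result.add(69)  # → {7, 55, 62, 67, 69, 73}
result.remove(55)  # {7, 62, 67, 69, 73}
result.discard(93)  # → {7, 62, 67, 69, 73}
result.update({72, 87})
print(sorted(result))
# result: [7, 62, 67, 69, 72, 73, 87]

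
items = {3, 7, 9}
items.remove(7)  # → {3, 9}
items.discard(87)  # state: {3, 9}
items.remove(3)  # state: {9}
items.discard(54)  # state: {9}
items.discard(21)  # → {9}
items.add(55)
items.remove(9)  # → {55}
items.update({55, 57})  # {55, 57}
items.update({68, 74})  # {55, 57, 68, 74}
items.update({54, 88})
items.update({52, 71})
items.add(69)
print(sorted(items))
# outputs [52, 54, 55, 57, 68, 69, 71, 74, 88]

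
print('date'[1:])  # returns ate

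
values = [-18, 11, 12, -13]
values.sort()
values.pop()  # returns 12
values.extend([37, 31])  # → [-18, -13, 11, 37, 31]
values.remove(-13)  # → [-18, 11, 37, 31]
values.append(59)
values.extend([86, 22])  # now [-18, 11, 37, 31, 59, 86, 22]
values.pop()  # 22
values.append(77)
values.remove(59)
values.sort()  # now [-18, 11, 31, 37, 77, 86]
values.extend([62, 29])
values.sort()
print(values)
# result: [-18, 11, 29, 31, 37, 62, 77, 86]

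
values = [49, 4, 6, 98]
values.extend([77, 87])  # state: [49, 4, 6, 98, 77, 87]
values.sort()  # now [4, 6, 49, 77, 87, 98]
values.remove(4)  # [6, 49, 77, 87, 98]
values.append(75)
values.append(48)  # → [6, 49, 77, 87, 98, 75, 48]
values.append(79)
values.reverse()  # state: [79, 48, 75, 98, 87, 77, 49, 6]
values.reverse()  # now [6, 49, 77, 87, 98, 75, 48, 79]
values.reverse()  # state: [79, 48, 75, 98, 87, 77, 49, 6]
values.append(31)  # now [79, 48, 75, 98, 87, 77, 49, 6, 31]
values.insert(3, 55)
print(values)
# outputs [79, 48, 75, 55, 98, 87, 77, 49, 6, 31]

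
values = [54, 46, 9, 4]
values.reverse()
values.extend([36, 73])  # [4, 9, 46, 54, 36, 73]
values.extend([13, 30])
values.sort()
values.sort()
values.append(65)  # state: [4, 9, 13, 30, 36, 46, 54, 73, 65]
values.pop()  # 65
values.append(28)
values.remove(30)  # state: [4, 9, 13, 36, 46, 54, 73, 28]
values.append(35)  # [4, 9, 13, 36, 46, 54, 73, 28, 35]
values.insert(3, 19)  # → [4, 9, 13, 19, 36, 46, 54, 73, 28, 35]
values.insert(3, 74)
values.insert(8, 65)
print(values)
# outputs [4, 9, 13, 74, 19, 36, 46, 54, 65, 73, 28, 35]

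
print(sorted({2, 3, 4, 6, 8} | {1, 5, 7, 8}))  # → [1, 2, 3, 4, 5, 6, 7, 8]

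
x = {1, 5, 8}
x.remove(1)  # {5, 8}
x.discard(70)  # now {5, 8}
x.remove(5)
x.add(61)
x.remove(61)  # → {8}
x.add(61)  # {8, 61}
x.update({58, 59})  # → {8, 58, 59, 61}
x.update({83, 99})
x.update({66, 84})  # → {8, 58, 59, 61, 66, 83, 84, 99}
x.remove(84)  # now {8, 58, 59, 61, 66, 83, 99}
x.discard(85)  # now {8, 58, 59, 61, 66, 83, 99}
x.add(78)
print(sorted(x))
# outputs [8, 58, 59, 61, 66, 78, 83, 99]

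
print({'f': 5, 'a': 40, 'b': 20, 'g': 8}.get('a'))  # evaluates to 40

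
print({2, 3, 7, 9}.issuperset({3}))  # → True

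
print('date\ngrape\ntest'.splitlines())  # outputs ['date', 'grape', 'test']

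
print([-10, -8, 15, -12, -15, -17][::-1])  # [-17, -15, -12, 15, -8, -10]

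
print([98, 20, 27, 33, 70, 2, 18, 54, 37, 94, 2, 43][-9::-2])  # [33, 20]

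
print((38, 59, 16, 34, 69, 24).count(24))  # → 1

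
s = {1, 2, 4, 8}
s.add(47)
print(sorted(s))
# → [1, 2, 4, 8, 47]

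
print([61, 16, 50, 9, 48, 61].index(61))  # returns 0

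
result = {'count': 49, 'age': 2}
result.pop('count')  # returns 49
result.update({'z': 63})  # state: {'age': 2, 'z': 63}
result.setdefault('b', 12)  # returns 12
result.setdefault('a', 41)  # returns 41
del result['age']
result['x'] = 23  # {'z': 63, 'b': 12, 'a': 41, 'x': 23}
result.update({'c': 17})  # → {'z': 63, 'b': 12, 'a': 41, 'x': 23, 'c': 17}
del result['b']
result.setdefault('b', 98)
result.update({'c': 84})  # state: {'z': 63, 'a': 41, 'x': 23, 'c': 84, 'b': 98}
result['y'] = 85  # {'z': 63, 'a': 41, 'x': 23, 'c': 84, 'b': 98, 'y': 85}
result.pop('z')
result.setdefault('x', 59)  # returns 23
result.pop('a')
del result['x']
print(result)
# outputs {'c': 84, 'b': 98, 'y': 85}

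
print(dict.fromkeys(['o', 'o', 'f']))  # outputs {'o': None, 'f': None}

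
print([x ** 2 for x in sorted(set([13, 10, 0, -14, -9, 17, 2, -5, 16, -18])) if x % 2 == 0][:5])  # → [324, 196, 0, 4, 100]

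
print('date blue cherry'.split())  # ['date', 'blue', 'cherry']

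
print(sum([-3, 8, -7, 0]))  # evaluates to -2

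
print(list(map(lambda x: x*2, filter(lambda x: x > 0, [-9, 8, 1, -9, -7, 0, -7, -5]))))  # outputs [16, 2]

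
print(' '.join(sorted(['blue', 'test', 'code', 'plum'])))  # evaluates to blue code plum test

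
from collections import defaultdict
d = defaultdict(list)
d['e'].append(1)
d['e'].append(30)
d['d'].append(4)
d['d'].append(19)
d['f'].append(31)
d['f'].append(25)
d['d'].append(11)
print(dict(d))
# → {'e': [1, 30], 'd': [4, 19, 11], 'f': [31, 25]}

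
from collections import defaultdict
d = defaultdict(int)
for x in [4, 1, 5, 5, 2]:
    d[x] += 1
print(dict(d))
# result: {4: 1, 1: 1, 5: 2, 2: 1}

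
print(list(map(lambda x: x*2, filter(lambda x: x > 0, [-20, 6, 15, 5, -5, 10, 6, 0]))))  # [12, 30, 10, 20, 12]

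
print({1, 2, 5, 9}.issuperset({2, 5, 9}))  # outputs True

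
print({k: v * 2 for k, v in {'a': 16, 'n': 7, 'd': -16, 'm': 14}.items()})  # {'a': 32, 'n': 14, 'd': -32, 'm': 28}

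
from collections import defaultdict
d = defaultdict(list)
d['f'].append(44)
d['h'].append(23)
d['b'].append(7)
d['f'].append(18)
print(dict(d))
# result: {'f': [44, 18], 'h': [23], 'b': [7]}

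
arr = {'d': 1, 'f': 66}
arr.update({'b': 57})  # {'d': 1, 'f': 66, 'b': 57}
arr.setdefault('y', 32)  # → 32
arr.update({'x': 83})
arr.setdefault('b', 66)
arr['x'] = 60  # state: {'d': 1, 'f': 66, 'b': 57, 'y': 32, 'x': 60}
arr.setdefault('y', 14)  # 32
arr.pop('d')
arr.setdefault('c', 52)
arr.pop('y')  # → 32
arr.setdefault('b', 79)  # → 57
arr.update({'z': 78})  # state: {'f': 66, 'b': 57, 'x': 60, 'c': 52, 'z': 78}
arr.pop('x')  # 60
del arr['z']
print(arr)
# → {'f': 66, 'b': 57, 'c': 52}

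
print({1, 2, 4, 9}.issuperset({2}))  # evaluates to True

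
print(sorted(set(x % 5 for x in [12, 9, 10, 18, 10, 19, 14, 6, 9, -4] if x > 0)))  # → [0, 1, 2, 3, 4]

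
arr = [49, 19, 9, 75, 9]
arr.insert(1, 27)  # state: [49, 27, 19, 9, 75, 9]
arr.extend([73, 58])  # [49, 27, 19, 9, 75, 9, 73, 58]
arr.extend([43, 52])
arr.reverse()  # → [52, 43, 58, 73, 9, 75, 9, 19, 27, 49]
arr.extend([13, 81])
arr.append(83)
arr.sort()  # [9, 9, 13, 19, 27, 43, 49, 52, 58, 73, 75, 81, 83]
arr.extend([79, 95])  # [9, 9, 13, 19, 27, 43, 49, 52, 58, 73, 75, 81, 83, 79, 95]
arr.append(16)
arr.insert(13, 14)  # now [9, 9, 13, 19, 27, 43, 49, 52, 58, 73, 75, 81, 83, 14, 79, 95, 16]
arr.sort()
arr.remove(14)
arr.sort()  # [9, 9, 13, 16, 19, 27, 43, 49, 52, 58, 73, 75, 79, 81, 83, 95]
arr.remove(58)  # [9, 9, 13, 16, 19, 27, 43, 49, 52, 73, 75, 79, 81, 83, 95]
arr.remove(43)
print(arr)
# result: [9, 9, 13, 16, 19, 27, 49, 52, 73, 75, 79, 81, 83, 95]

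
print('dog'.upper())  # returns DOG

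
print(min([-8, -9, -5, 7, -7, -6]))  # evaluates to -9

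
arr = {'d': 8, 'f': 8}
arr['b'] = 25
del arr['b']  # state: {'d': 8, 'f': 8}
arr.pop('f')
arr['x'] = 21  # {'d': 8, 'x': 21}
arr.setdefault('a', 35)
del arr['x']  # {'d': 8, 'a': 35}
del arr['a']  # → {'d': 8}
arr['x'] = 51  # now {'d': 8, 'x': 51}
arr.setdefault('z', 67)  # 67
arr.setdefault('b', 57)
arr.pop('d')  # 8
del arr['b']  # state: {'x': 51, 'z': 67}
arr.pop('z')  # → 67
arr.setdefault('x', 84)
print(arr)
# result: {'x': 51}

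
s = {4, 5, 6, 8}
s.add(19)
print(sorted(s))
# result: [4, 5, 6, 8, 19]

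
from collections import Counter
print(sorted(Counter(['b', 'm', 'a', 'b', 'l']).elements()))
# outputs ['a', 'b', 'b', 'l', 'm']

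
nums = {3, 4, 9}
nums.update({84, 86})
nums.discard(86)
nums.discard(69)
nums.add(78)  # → {3, 4, 9, 78, 84}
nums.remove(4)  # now {3, 9, 78, 84}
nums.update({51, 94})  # {3, 9, 51, 78, 84, 94}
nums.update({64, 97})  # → {3, 9, 51, 64, 78, 84, 94, 97}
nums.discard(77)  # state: {3, 9, 51, 64, 78, 84, 94, 97}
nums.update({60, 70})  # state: {3, 9, 51, 60, 64, 70, 78, 84, 94, 97}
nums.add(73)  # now {3, 9, 51, 60, 64, 70, 73, 78, 84, 94, 97}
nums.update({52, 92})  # {3, 9, 51, 52, 60, 64, 70, 73, 78, 84, 92, 94, 97}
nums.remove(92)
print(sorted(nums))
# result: [3, 9, 51, 52, 60, 64, 70, 73, 78, 84, 94, 97]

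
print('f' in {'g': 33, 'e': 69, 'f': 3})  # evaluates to True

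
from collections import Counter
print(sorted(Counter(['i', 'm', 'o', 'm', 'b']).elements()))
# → ['b', 'i', 'm', 'm', 'o']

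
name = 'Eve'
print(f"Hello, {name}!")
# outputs Hello, Eve!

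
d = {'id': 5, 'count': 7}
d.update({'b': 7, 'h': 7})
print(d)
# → {'id': 5, 'count': 7, 'b': 7, 'h': 7}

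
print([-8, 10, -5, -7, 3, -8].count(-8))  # 2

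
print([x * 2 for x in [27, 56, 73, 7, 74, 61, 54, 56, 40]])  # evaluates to [54, 112, 146, 14, 148, 122, 108, 112, 80]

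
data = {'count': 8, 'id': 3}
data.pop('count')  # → 8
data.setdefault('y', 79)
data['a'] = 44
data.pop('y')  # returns 79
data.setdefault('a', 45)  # 44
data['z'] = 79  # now {'id': 3, 'a': 44, 'z': 79}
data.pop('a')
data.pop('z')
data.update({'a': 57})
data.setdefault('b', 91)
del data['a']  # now {'id': 3, 'b': 91}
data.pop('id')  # 3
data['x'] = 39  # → {'b': 91, 'x': 39}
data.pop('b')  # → 91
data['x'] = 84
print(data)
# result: {'x': 84}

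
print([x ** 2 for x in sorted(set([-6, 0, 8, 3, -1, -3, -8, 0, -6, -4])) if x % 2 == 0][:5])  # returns [64, 36, 16, 0, 64]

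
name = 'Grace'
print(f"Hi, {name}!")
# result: Hi, Grace!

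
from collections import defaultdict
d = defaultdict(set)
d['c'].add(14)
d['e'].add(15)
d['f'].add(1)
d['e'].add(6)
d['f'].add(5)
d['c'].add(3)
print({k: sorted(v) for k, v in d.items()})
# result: {'c': [3, 14], 'e': [6, 15], 'f': [1, 5]}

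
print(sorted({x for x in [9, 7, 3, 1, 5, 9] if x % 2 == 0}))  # []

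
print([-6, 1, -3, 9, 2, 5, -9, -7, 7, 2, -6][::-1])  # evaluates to [-6, 2, 7, -7, -9, 5, 2, 9, -3, 1, -6]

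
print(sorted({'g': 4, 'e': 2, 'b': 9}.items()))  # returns [('b', 9), ('e', 2), ('g', 4)]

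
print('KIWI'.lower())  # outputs kiwi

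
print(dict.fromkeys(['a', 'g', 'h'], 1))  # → {'a': 1, 'g': 1, 'h': 1}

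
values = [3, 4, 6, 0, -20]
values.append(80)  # [3, 4, 6, 0, -20, 80]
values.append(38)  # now [3, 4, 6, 0, -20, 80, 38]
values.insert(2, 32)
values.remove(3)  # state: [4, 32, 6, 0, -20, 80, 38]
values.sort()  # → [-20, 0, 4, 6, 32, 38, 80]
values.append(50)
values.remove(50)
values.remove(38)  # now [-20, 0, 4, 6, 32, 80]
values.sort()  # [-20, 0, 4, 6, 32, 80]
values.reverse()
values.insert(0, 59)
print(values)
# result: [59, 80, 32, 6, 4, 0, -20]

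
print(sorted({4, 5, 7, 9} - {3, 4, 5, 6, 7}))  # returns [9]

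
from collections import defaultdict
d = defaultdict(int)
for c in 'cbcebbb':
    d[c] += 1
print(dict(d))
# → {'c': 2, 'b': 4, 'e': 1}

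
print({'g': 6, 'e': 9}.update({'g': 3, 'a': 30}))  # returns None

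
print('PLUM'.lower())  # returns plum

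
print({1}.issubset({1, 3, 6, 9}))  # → True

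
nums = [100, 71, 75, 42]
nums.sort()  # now [42, 71, 75, 100]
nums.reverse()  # [100, 75, 71, 42]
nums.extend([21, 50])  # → [100, 75, 71, 42, 21, 50]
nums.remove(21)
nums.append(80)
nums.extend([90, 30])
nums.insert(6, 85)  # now [100, 75, 71, 42, 50, 80, 85, 90, 30]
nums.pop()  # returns 30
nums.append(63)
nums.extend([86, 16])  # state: [100, 75, 71, 42, 50, 80, 85, 90, 63, 86, 16]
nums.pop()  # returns 16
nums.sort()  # [42, 50, 63, 71, 75, 80, 85, 86, 90, 100]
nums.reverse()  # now [100, 90, 86, 85, 80, 75, 71, 63, 50, 42]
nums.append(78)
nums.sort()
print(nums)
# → [42, 50, 63, 71, 75, 78, 80, 85, 86, 90, 100]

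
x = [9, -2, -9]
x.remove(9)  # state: [-2, -9]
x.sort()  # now [-9, -2]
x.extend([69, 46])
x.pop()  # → 46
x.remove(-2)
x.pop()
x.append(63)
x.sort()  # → [-9, 63]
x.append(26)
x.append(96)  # [-9, 63, 26, 96]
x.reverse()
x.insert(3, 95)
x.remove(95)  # [96, 26, 63, -9]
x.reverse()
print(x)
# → [-9, 63, 26, 96]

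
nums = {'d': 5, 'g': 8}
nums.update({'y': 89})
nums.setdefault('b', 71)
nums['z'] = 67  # {'d': 5, 'g': 8, 'y': 89, 'b': 71, 'z': 67}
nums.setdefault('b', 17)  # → 71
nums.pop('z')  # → 67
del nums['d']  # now {'g': 8, 'y': 89, 'b': 71}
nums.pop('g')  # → 8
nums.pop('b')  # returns 71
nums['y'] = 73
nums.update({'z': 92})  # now {'y': 73, 'z': 92}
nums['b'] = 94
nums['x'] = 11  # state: {'y': 73, 'z': 92, 'b': 94, 'x': 11}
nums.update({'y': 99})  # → {'y': 99, 'z': 92, 'b': 94, 'x': 11}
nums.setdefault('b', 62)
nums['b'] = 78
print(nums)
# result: {'y': 99, 'z': 92, 'b': 78, 'x': 11}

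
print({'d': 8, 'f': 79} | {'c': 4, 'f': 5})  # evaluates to {'d': 8, 'f': 5, 'c': 4}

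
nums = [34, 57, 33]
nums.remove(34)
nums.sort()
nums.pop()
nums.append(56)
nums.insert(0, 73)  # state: [73, 33, 56]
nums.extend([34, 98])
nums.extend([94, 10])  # [73, 33, 56, 34, 98, 94, 10]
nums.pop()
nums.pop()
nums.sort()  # [33, 34, 56, 73, 98]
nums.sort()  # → [33, 34, 56, 73, 98]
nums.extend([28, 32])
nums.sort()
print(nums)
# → [28, 32, 33, 34, 56, 73, 98]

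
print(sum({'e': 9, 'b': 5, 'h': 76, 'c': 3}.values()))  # 93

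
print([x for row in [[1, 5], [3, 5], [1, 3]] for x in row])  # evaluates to [1, 5, 3, 5, 1, 3]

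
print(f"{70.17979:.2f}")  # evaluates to 70.18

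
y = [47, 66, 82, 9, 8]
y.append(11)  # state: [47, 66, 82, 9, 8, 11]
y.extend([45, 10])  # [47, 66, 82, 9, 8, 11, 45, 10]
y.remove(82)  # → [47, 66, 9, 8, 11, 45, 10]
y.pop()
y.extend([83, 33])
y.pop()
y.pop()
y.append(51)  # [47, 66, 9, 8, 11, 45, 51]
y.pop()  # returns 51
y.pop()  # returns 45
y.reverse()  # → [11, 8, 9, 66, 47]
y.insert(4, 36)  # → [11, 8, 9, 66, 36, 47]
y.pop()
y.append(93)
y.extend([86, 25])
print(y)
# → [11, 8, 9, 66, 36, 93, 86, 25]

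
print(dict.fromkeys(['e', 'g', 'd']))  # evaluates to {'e': None, 'g': None, 'd': None}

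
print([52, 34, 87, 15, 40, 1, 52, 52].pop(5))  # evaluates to 1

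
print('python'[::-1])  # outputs nohtyp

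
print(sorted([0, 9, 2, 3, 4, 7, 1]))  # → [0, 1, 2, 3, 4, 7, 9]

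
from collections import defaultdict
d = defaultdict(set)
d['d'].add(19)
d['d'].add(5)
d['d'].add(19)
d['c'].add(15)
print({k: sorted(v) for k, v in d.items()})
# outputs {'d': [5, 19], 'c': [15]}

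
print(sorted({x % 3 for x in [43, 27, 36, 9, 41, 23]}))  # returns [0, 1, 2]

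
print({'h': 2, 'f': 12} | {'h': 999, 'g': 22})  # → {'h': 999, 'f': 12, 'g': 22}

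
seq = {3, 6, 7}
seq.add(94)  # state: {3, 6, 7, 94}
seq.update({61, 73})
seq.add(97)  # {3, 6, 7, 61, 73, 94, 97}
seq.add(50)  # {3, 6, 7, 50, 61, 73, 94, 97}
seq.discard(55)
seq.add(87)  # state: {3, 6, 7, 50, 61, 73, 87, 94, 97}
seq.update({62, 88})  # {3, 6, 7, 50, 61, 62, 73, 87, 88, 94, 97}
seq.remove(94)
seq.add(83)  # {3, 6, 7, 50, 61, 62, 73, 83, 87, 88, 97}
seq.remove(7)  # {3, 6, 50, 61, 62, 73, 83, 87, 88, 97}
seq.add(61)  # {3, 6, 50, 61, 62, 73, 83, 87, 88, 97}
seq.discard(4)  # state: {3, 6, 50, 61, 62, 73, 83, 87, 88, 97}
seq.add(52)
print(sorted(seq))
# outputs [3, 6, 50, 52, 61, 62, 73, 83, 87, 88, 97]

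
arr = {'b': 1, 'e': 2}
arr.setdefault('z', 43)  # 43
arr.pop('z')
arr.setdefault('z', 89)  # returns 89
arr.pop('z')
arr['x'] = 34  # {'b': 1, 'e': 2, 'x': 34}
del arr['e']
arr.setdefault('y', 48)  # 48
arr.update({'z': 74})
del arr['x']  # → {'b': 1, 'y': 48, 'z': 74}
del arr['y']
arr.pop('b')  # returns 1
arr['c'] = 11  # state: {'z': 74, 'c': 11}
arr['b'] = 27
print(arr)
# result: {'z': 74, 'c': 11, 'b': 27}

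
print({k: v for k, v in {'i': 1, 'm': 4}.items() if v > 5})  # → {}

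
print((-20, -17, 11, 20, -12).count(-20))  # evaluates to 1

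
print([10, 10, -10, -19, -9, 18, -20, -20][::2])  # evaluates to [10, -10, -9, -20]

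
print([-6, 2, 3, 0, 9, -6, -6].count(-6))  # 3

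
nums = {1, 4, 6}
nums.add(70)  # {1, 4, 6, 70}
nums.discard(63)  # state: {1, 4, 6, 70}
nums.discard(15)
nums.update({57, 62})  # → {1, 4, 6, 57, 62, 70}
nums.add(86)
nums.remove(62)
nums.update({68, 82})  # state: {1, 4, 6, 57, 68, 70, 82, 86}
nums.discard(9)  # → {1, 4, 6, 57, 68, 70, 82, 86}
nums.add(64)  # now {1, 4, 6, 57, 64, 68, 70, 82, 86}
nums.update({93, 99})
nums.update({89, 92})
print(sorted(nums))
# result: [1, 4, 6, 57, 64, 68, 70, 82, 86, 89, 92, 93, 99]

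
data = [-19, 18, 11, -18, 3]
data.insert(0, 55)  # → [55, -19, 18, 11, -18, 3]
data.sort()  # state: [-19, -18, 3, 11, 18, 55]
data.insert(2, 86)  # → [-19, -18, 86, 3, 11, 18, 55]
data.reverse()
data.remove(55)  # [18, 11, 3, 86, -18, -19]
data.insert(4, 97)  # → [18, 11, 3, 86, 97, -18, -19]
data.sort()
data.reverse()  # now [97, 86, 18, 11, 3, -18, -19]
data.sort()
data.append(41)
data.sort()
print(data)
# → [-19, -18, 3, 11, 18, 41, 86, 97]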